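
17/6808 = 17/6808=0.00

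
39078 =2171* 18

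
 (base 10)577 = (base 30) j7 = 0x241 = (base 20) 18h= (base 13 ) 355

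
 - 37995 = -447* 85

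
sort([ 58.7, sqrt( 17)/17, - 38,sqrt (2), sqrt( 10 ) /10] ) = [ - 38,sqrt( 17)/17,sqrt (10) /10, sqrt (2 ), 58.7 ]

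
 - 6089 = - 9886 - -3797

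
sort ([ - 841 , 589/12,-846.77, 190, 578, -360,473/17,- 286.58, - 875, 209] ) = [ - 875,-846.77, - 841, - 360, - 286.58, 473/17 , 589/12, 190, 209, 578 ] 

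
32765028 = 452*72489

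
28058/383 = 73 + 99/383 = 73.26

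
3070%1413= 244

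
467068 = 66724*7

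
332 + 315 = 647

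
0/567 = 0  =  0.00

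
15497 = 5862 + 9635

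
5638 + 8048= 13686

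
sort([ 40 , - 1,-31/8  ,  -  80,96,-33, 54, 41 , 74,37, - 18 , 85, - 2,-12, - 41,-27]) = [ - 80 , - 41,-33, - 27,-18, -12,-31/8,-2,- 1 , 37, 40,41 , 54, 74,  85,96]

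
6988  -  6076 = 912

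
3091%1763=1328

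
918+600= 1518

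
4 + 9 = 13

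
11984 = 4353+7631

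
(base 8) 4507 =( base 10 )2375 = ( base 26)3D9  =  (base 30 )2j5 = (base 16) 947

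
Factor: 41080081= 7^3 * 229^1*523^1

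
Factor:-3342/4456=- 2^( - 2)*3^1 = - 3/4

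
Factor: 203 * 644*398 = 2^3  *  7^2*23^1*29^1*199^1 = 52031336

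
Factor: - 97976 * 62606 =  - 2^4*23^1 * 37^1 *331^1 * 1361^1 = - 6133885456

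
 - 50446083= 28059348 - 78505431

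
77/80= 77/80 = 0.96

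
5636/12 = 1409/3  =  469.67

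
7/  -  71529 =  - 1 + 71522/71529 =- 0.00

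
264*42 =11088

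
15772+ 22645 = 38417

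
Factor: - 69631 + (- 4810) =-74441^1  =  - 74441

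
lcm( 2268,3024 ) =9072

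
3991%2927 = 1064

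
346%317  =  29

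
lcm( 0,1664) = 0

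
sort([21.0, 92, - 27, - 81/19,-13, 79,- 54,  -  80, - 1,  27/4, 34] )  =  [-80,-54 ,-27 ,-13, - 81/19, - 1,  27/4,21.0, 34,79, 92]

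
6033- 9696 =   -  3663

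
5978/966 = 427/69 = 6.19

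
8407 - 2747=5660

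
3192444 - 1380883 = 1811561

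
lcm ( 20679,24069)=1468209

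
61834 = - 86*( - 719)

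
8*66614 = 532912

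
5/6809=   5/6809 = 0.00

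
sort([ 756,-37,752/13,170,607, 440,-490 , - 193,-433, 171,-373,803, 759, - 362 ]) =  [ - 490, - 433,-373, - 362,-193, - 37 , 752/13,170,171,440,607,756, 759 , 803] 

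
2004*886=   1775544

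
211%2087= 211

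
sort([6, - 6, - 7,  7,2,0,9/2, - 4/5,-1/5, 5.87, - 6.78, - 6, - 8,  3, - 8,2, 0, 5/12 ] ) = [ - 8, - 8, - 7,-6.78,-6, - 6, - 4/5, - 1/5,0,0,5/12,2, 2,3, 9/2,  5.87,6,7]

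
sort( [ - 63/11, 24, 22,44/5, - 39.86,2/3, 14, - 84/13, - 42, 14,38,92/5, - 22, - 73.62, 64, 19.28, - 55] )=[ - 73.62, -55, - 42, - 39.86, - 22,- 84/13, - 63/11,2/3, 44/5, 14,14,92/5, 19.28, 22, 24,  38, 64]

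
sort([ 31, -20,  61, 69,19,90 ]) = [ - 20 , 19, 31, 61,69, 90 ]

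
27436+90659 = 118095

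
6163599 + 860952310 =867115909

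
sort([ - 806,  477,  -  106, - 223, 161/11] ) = [-806, - 223, - 106, 161/11,477 ]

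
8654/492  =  17  +  145/246= 17.59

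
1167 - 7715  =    -  6548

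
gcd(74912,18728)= 18728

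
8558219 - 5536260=3021959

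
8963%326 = 161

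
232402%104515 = 23372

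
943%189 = 187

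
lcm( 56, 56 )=56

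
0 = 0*9340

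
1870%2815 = 1870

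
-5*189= - 945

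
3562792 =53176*67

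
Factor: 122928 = 2^4*3^1 * 13^1*197^1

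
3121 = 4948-1827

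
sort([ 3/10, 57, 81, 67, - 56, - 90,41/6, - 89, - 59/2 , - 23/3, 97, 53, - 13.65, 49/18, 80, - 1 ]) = [ - 90 ,  -  89,  -  56, - 59/2, - 13.65, - 23/3, -1, 3/10 , 49/18, 41/6, 53, 57  ,  67 , 80,  81,97] 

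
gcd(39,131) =1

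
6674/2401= 6674/2401 = 2.78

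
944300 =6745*140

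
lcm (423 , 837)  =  39339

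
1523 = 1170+353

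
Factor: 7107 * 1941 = 3^2*23^1*103^1 * 647^1 = 13794687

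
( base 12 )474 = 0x298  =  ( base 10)664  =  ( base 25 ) 11e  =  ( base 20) 1D4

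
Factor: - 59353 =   -  7^1*61^1*139^1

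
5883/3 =1961 = 1961.00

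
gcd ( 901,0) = 901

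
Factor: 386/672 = 193/336= 2^( - 4)*3^( - 1)*7^(  -  1 )*193^1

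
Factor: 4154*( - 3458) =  - 14364532= - 2^2*7^1*13^1*19^1*31^1*67^1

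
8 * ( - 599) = -4792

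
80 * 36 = 2880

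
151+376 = 527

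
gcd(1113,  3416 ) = 7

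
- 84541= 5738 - 90279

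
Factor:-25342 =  - 2^1 * 12671^1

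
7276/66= 3638/33 = 110.24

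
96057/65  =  7389/5 = 1477.80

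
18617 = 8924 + 9693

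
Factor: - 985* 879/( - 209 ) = 865815/209 = 3^1* 5^1*11^ ( - 1 )*19^ (-1)*197^1 * 293^1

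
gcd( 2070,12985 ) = 5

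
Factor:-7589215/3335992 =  -2^ ( - 3)*5^1*11^( - 1)*167^(-1 )*227^( - 1 )*1517843^1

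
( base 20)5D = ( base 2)1110001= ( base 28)41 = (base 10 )113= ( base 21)58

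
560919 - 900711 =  - 339792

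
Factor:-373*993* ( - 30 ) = 2^1*3^2*5^1* 331^1*373^1 = 11111670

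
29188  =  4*7297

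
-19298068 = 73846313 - 93144381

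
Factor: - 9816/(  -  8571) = 3272/2857 = 2^3 *409^1*2857^( - 1) 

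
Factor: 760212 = 2^2*3^3*7039^1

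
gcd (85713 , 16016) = 1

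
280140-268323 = 11817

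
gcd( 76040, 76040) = 76040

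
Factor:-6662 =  - 2^1*3331^1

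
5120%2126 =868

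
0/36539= 0 = 0.00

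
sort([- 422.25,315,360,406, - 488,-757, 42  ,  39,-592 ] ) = [  -  757, - 592, - 488, - 422.25,39 , 42,315,  360, 406] 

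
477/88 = 477/88 = 5.42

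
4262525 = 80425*53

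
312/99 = 104/33 = 3.15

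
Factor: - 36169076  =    -  2^2*83^1 * 108943^1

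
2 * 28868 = 57736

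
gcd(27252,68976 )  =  36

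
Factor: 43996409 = 31^1 * 1419239^1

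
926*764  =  707464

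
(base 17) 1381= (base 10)5917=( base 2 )1011100011101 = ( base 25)9bh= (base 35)4t2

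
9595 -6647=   2948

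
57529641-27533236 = 29996405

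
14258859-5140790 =9118069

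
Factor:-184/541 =-2^3 * 23^1 * 541^( - 1 )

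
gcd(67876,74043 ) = 1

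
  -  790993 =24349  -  815342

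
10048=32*314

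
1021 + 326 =1347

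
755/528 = 755/528 = 1.43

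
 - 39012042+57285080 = 18273038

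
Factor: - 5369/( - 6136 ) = 2^( - 3)*7^1 = 7/8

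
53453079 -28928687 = 24524392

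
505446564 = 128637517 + 376809047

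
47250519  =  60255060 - 13004541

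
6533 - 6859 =-326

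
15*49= 735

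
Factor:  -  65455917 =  - 3^1*109^1*200171^1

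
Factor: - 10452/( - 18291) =2^2*7^( - 1) = 4/7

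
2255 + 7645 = 9900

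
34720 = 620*56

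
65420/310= 6542/31=211.03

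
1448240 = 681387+766853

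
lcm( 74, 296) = 296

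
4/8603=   4/8603= 0.00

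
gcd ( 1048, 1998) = 2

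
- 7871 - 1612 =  - 9483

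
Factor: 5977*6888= 2^3*3^1*7^1*41^1*43^1*139^1 = 41169576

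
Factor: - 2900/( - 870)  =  2^1 * 3^(-1)*5^1 = 10/3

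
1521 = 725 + 796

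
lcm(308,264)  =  1848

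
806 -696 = 110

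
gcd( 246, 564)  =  6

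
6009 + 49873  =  55882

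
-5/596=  - 1 + 591/596 = - 0.01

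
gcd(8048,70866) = 2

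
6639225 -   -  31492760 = 38131985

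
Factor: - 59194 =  - 2^1*17^1*1741^1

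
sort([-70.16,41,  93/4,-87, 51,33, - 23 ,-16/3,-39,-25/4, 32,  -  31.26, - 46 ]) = [ - 87,-70.16,  -  46,  -  39, - 31.26 ,-23,- 25/4,-16/3, 93/4, 32, 33, 41,51 ]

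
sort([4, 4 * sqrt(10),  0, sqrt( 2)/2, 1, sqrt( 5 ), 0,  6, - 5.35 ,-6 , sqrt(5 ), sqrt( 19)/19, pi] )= [-6,-5.35, 0,0,sqrt(19)/19, sqrt( 2) /2, 1 , sqrt(5), sqrt ( 5) , pi, 4,6, 4*sqrt(10 )]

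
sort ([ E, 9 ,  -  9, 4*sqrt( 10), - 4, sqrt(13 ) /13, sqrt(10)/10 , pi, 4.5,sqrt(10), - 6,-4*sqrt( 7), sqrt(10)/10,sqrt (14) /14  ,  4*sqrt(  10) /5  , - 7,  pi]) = [ - 4*sqrt( 7 ), - 9,-7, - 6, - 4,sqrt(14) /14,sqrt (13 ) /13, sqrt( 10)/10, sqrt(10)/10 , 4*sqrt( 10)/5 , E,pi,  pi, sqrt (10), 4.5 , 9, 4*sqrt(10) ]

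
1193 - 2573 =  -1380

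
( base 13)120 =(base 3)21020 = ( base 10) 195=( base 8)303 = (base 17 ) b8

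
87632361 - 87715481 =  - 83120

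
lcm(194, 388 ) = 388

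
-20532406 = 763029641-783562047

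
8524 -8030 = 494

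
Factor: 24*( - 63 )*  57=-86184=- 2^3*3^4 * 7^1*19^1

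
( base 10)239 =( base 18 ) d5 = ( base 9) 285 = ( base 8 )357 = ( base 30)7t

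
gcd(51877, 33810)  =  7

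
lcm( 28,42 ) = 84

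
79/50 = 1 +29/50 = 1.58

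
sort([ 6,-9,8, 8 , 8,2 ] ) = [ - 9,2, 6,8 , 8, 8 ]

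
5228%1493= 749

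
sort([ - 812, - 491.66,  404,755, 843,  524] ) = [- 812, - 491.66, 404, 524, 755, 843]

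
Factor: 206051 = 206051^1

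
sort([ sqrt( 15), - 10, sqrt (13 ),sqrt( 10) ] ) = [  -  10, sqrt( 10),  sqrt( 13),sqrt(15) ]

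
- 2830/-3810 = 283/381 = 0.74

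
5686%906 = 250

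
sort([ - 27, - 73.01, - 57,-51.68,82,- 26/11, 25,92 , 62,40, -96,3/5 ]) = [ - 96, - 73.01, - 57, - 51.68, - 27, - 26/11,3/5, 25, 40, 62, 82,92]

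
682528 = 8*85316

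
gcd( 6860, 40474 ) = 686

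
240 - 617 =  - 377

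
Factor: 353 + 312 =665 = 5^1*7^1*  19^1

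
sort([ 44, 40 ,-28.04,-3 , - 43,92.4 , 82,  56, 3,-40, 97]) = [- 43, - 40, - 28.04, - 3,3, 40, 44,56, 82,  92.4,97]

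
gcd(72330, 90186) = 6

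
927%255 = 162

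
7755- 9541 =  - 1786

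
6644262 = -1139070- - 7783332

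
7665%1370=815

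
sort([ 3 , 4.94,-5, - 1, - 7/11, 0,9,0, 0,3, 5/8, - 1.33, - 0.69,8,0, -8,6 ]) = [-8,-5,-1.33,-1, - 0.69,-7/11, 0, 0, 0, 0,5/8, 3,3,4.94, 6 , 8,9] 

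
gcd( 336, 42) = 42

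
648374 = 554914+93460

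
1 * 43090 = 43090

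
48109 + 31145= 79254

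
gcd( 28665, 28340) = 65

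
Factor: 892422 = 2^1* 3^2*43^1*1153^1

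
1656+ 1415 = 3071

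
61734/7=8819 + 1/7=8819.14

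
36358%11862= 772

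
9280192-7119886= 2160306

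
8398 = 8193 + 205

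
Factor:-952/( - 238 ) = 2^2 = 4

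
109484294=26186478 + 83297816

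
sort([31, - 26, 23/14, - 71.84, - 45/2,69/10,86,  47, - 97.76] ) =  [ - 97.76, - 71.84, - 26,-45/2,23/14, 69/10 , 31,  47, 86]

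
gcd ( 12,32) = 4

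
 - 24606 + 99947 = 75341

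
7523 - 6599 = 924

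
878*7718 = 6776404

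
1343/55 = 1343/55   =  24.42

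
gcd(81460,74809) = 1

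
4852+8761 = 13613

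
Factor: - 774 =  - 2^1*3^2*43^1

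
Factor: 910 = 2^1*5^1*7^1 * 13^1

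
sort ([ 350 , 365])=[ 350, 365]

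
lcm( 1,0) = 0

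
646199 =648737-2538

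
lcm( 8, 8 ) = 8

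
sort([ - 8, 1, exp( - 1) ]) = [ -8,exp ( -1),  1]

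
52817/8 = 6602 + 1/8  =  6602.12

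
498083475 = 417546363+80537112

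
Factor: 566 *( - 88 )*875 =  - 43582000 = - 2^4*5^3*7^1*11^1*283^1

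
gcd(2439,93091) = 1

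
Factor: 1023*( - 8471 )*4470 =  - 2^1*3^2*5^1 * 11^1*31^1* 43^1*149^1*197^1=- 38736273510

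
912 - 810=102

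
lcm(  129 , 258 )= 258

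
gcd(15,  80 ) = 5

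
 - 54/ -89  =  54/89 = 0.61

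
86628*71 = 6150588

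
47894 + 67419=115313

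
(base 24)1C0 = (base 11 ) 716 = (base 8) 1540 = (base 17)2ge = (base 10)864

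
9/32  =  9/32 = 0.28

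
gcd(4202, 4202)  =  4202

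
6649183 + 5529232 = 12178415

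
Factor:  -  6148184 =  - 2^3*7^1*109789^1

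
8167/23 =355 +2/23 = 355.09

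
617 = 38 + 579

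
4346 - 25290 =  - 20944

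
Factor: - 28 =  - 2^2*7^1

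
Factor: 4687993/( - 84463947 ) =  - 3^(- 2)*197^( - 1 )*47639^ ( - 1 )*4687993^1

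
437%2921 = 437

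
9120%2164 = 464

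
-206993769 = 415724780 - 622718549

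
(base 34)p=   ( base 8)31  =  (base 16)19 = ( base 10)25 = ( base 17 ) 18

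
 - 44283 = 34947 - 79230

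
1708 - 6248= - 4540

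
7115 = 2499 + 4616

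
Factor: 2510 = 2^1*5^1*251^1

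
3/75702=1/25234=0.00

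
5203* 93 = 483879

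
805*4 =3220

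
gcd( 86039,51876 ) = 1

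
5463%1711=330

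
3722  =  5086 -1364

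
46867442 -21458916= 25408526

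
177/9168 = 59/3056 = 0.02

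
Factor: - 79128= -2^3 * 3^2*7^1 *157^1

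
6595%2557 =1481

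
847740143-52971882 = 794768261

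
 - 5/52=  -1+47/52 = - 0.10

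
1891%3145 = 1891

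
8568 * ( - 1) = -8568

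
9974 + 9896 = 19870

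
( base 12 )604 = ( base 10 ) 868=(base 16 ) 364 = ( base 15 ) 3cd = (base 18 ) 2C4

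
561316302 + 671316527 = 1232632829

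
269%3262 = 269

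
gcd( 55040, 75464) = 8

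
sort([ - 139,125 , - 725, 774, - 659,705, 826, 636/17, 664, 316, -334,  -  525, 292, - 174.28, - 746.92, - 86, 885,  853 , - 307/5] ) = [ - 746.92, - 725, - 659, - 525, - 334, - 174.28, - 139, - 86, - 307/5,  636/17, 125, 292,316,664,705,774, 826, 853,885]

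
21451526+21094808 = 42546334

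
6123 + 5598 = 11721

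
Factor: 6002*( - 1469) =-8816938 = - 2^1*13^1*113^1*3001^1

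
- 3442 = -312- 3130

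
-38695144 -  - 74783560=36088416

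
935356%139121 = 100630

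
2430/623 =2430/623 = 3.90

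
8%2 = 0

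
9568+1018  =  10586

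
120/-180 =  - 1 + 1/3 = - 0.67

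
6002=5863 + 139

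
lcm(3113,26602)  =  292622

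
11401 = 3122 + 8279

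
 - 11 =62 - 73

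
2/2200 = 1/1100 = 0.00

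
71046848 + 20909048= 91955896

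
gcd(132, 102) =6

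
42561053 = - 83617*( - 509)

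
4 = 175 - 171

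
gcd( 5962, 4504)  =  2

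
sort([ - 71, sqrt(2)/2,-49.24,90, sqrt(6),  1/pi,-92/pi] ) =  [- 71,-49.24,-92/pi, 1/pi, sqrt( 2)/2, sqrt( 6), 90]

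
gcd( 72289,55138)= 1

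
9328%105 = 88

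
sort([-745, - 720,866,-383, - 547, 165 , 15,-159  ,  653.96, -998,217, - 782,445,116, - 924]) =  [ - 998, - 924, - 782,-745,-720, - 547, - 383,- 159 , 15,116,165 , 217, 445,653.96, 866]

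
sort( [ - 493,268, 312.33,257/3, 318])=[ - 493, 257/3, 268,312.33, 318 ]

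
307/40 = 307/40 =7.67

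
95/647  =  95/647 = 0.15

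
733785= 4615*159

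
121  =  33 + 88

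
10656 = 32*333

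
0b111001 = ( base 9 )63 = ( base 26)25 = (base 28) 21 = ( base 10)57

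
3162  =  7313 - 4151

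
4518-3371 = 1147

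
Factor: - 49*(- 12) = 2^2*3^1*7^2   =  588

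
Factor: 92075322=2^1*3^1*15345887^1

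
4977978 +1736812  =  6714790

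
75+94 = 169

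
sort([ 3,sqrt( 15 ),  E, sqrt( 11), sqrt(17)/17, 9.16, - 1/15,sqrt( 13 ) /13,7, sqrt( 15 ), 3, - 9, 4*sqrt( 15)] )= [ -9,  -  1/15,sqrt(17 ) /17, sqrt(13 )/13,  E,  3,3,sqrt(11),sqrt(15),sqrt(15 ), 7,9.16, 4*sqrt( 15) ]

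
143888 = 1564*92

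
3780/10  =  378=378.00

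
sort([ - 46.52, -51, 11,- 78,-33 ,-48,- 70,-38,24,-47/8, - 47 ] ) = [  -  78,-70, - 51,-48,-47, - 46.52, - 38, - 33,  -  47/8, 11, 24]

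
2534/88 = 1267/44 = 28.80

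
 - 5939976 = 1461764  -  7401740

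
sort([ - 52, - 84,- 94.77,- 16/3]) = [ - 94.77, - 84, - 52, - 16/3 ]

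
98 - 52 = 46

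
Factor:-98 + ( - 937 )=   -  3^2 * 5^1*23^1 = - 1035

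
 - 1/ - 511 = 1/511 = 0.00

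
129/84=1+15/28 = 1.54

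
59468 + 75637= 135105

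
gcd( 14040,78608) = 8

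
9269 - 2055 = 7214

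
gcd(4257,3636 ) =9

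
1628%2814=1628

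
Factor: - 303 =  - 3^1*101^1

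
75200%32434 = 10332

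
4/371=4/371=   0.01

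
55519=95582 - 40063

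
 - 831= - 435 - 396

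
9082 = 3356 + 5726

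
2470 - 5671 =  -3201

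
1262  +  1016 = 2278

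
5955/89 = 5955/89 = 66.91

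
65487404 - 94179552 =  - 28692148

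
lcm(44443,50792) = 355544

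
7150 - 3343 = 3807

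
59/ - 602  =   - 1 + 543/602 = - 0.10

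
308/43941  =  308/43941 = 0.01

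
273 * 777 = 212121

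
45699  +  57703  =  103402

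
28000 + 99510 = 127510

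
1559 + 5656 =7215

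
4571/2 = 2285 + 1/2 = 2285.50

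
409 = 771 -362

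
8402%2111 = 2069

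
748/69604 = 187/17401  =  0.01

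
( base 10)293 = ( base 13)197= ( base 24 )C5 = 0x125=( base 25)bi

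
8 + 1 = 9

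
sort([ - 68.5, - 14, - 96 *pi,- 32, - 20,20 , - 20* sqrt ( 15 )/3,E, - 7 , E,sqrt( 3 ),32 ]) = [ - 96 * pi,-68.5, - 32, - 20*sqrt( 15 )/3 , - 20, - 14, - 7,sqrt(3 ),E,E,20, 32]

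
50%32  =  18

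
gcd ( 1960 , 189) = 7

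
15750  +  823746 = 839496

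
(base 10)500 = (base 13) 2c6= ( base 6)2152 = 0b111110100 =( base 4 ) 13310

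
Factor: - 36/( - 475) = 2^2*3^2*5^( - 2) * 19^( - 1)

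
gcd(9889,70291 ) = 1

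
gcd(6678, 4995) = 9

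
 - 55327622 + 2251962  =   - 53075660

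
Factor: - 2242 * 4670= - 2^2*  5^1*19^1*59^1 *467^1  =  - 10470140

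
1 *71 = 71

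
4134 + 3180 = 7314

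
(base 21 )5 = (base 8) 5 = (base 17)5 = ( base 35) 5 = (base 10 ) 5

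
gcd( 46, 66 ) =2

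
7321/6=7321/6 =1220.17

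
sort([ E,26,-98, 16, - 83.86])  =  [ - 98, - 83.86, E, 16, 26]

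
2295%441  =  90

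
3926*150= 588900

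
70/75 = 14/15 = 0.93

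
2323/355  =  2323/355 = 6.54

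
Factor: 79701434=2^1*31^1 * 1285507^1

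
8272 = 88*94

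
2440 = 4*610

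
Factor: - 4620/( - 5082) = 10/11 =2^1 * 5^1*11^( - 1) 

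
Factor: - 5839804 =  - 2^2*1459951^1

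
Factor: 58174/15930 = 493/135=3^( - 3 )*5^( - 1)*17^1 *29^1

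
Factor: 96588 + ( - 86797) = 9791^1 = 9791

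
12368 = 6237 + 6131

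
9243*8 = 73944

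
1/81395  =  1/81395 = 0.00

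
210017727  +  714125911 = 924143638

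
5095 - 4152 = 943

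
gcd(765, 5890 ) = 5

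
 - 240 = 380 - 620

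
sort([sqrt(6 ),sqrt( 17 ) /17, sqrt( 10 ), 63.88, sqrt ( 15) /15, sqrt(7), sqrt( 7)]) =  [ sqrt(17)/17,  sqrt(15)/15, sqrt( 6), sqrt(7), sqrt( 7 ), sqrt(10 ),63.88 ] 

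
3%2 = 1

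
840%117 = 21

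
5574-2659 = 2915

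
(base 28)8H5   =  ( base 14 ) 2665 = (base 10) 6753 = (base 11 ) 508A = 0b1101001100001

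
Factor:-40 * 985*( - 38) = 2^4*5^2 * 19^1*197^1 = 1497200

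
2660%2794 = 2660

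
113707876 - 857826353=-744118477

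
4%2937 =4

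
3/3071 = 3/3071 = 0.00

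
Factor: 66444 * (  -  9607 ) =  - 638327508 = - 2^2*  3^1*7^2 * 13^1*113^1*739^1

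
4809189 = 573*8393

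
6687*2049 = 13701663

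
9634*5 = 48170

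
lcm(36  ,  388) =3492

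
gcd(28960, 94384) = 16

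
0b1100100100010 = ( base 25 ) A79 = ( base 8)14442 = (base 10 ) 6434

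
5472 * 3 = 16416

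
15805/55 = 3161/11 = 287.36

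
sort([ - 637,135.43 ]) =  [  -  637, 135.43 ]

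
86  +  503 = 589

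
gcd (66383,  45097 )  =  1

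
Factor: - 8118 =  - 2^1*3^2 *11^1*41^1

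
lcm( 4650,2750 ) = 255750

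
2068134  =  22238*93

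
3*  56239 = 168717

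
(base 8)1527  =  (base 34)p5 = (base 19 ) 270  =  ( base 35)OF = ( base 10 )855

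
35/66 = 35/66 = 0.53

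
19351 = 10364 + 8987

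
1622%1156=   466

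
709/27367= 709/27367 = 0.03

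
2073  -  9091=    - 7018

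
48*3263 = 156624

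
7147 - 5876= 1271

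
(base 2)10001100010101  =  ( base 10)8981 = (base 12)5245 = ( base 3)110022122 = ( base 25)e96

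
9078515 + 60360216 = 69438731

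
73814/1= 73814 = 73814.00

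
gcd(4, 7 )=1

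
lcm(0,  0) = 0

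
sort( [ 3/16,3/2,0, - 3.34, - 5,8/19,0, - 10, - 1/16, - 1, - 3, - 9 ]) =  [-10, - 9, - 5 ,-3.34, - 3, - 1,- 1/16,  0,0,3/16,8/19, 3/2 ]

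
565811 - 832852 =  - 267041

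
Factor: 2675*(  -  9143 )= -24457525=- 5^2*41^1*107^1*223^1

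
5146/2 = 2573 =2573.00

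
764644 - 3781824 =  - 3017180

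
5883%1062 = 573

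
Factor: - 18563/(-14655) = 19/15 =3^( - 1) * 5^ ( - 1)*19^1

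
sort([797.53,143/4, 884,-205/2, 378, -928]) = [-928,  -  205/2,143/4,378,797.53, 884 ] 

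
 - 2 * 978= - 1956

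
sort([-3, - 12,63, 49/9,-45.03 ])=[ - 45.03, - 12,-3,49/9,63 ]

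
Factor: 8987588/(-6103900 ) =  - 5^(  -  2 )*11^( - 1 )* 31^(-1)*59^1*179^( - 1)*38083^1 = - 2246897/1525975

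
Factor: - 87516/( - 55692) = 11/7 = 7^(  -  1 ) * 11^1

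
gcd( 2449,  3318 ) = 79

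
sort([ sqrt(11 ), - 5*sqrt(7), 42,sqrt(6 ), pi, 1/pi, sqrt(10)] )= [ - 5 *sqrt(7) , 1/pi, sqrt (6), pi,sqrt(10 ), sqrt( 11), 42]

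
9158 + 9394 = 18552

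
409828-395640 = 14188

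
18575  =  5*3715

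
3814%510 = 244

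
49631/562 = 88+175/562 = 88.31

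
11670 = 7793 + 3877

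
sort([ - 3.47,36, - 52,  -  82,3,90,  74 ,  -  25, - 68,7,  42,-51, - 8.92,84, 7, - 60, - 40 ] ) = [  -  82, -68,  -  60, - 52,  -  51,  -  40, - 25, - 8.92, - 3.47,3,7, 7,36,  42, 74, 84, 90]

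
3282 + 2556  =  5838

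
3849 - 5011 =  - 1162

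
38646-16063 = 22583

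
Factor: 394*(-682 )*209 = - 56159972=- 2^2*11^2*19^1 * 31^1*197^1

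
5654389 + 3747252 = 9401641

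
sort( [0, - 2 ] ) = [ - 2 , 0]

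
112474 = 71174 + 41300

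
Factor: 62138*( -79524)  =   - 2^3 * 3^2*47^2*31069^1 = - 4941462312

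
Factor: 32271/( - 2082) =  - 31/2 = - 2^( - 1 )*31^1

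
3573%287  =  129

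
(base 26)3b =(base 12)75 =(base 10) 89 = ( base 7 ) 155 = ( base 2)1011001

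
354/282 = 1 + 12/47 = 1.26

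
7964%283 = 40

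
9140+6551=15691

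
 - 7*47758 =  -  334306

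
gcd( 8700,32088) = 12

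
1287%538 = 211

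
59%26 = 7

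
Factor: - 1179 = - 3^2*131^1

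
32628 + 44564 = 77192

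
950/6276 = 475/3138 = 0.15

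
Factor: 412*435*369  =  66132180= 2^2*3^3 * 5^1  *  29^1*41^1*103^1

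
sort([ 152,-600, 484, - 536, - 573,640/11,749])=[ - 600, - 573, -536,  640/11 , 152, 484,749]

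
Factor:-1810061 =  - 11^1* 59^1 * 2789^1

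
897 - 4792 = -3895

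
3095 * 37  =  114515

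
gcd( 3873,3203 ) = 1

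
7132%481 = 398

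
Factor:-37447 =  -  37447^1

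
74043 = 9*8227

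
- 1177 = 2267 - 3444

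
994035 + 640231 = 1634266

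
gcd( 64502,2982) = 2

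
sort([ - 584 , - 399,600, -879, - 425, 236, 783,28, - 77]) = [ - 879, - 584,-425 , - 399, - 77,28,236,600,783]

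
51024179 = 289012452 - 237988273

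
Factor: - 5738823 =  - 3^3*43^1*4943^1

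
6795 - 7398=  - 603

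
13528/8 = 1691  =  1691.00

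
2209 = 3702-1493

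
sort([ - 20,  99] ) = [ - 20,99 ] 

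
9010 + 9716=18726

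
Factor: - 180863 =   -  17^1*10639^1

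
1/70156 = 1/70156 = 0.00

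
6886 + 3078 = 9964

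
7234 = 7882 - 648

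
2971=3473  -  502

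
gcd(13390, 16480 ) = 1030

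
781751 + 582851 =1364602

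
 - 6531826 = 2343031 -8874857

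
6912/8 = 864= 864.00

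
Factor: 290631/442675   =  3^1 * 5^( - 2 )*11^1*8807^1*17707^ ( - 1 ) 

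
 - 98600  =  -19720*5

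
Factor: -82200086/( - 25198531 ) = 2^1* 47^1*733^1*1193^1*25198531^( - 1 ) 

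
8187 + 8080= 16267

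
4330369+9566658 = 13897027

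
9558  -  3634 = 5924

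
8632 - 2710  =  5922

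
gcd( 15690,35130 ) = 30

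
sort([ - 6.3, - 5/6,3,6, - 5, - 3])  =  [ - 6.3 , - 5, - 3, - 5/6 , 3,  6 ]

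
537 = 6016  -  5479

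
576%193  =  190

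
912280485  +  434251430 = 1346531915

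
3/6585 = 1/2195  =  0.00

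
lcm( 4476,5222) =31332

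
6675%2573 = 1529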